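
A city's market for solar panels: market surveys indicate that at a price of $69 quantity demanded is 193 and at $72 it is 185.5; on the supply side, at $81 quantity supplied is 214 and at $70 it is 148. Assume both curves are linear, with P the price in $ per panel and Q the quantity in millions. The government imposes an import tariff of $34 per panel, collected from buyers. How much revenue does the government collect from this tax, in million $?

Demand slope: (185.5 − 193)/(72 − 69) = -2.5, so Qd = 365.5 − 2.5P.
Supply slope: (148 − 214)/(70 − 81) = 6, so Qs = 6P − 272.
Without the tax, 365.5 − 2.5P = 6P − 272 gives 8.5P = 637.5, so P* = $75 and Q* = 178.
With the tax collected from buyers, demand (in seller-price terms) shifts: Qd = 365.5 − 2.5(P + 34).
Solving gives Q = 118 with buyers paying $99 and sellers receiving $65 (the $34 wedge).
Revenue = t · Q = 34 · 118 = $4012.

Tax revenue = $4012 million.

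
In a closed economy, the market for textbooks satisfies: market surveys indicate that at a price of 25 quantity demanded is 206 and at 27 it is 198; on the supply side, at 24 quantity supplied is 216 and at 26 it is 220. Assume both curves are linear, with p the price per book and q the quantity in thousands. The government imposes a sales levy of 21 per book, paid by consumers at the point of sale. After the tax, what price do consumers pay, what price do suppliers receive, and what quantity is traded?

Consumers pay 30; suppliers receive 9; quantity = 186.

Demand slope: (198 − 206)/(27 − 25) = -4, so qd = 306 − 4p.
Supply slope: (220 − 216)/(26 − 24) = 2, so qs = 2p + 168.
Without the tax, 306 − 4p = 2p + 168 gives 6p = 138, so p* = 23 and q* = 214.
With the tax collected from consumers, demand (in seller-price terms) shifts: qd = 306 − 4(p + 21).
Solving gives q = 186 with consumers paying 30 and suppliers receiving 9 (the 21 wedge).
The less price-elastic side of the market bears the larger share of a per-unit tax.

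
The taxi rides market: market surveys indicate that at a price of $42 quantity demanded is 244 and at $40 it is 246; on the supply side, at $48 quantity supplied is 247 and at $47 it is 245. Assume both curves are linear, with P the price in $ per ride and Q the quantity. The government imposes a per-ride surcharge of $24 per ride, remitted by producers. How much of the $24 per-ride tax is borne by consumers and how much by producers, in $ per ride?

Consumers bear $16 per ride; producers bear $8 per ride.

Demand slope: (246 − 244)/(40 − 42) = -1, so Qd = 286 − P.
Supply slope: (245 − 247)/(47 − 48) = 2, so Qs = 2P + 151.
Without the tax, 286 − P = 2P + 151 gives 3P = 135, so P* = $45 and Q* = 241.
With the tax collected from producers, supply shifts: Qs = 2(P − 24) + 151.
New equilibrium: consumers pay $61, producers receive $37, Q = 225. (Wedge: Pb − Ps = 24.)
Burden on consumers: $16; on producers: $8. (They sum to $24.)
The less price-elastic side of the market bears the larger share of a per-unit tax.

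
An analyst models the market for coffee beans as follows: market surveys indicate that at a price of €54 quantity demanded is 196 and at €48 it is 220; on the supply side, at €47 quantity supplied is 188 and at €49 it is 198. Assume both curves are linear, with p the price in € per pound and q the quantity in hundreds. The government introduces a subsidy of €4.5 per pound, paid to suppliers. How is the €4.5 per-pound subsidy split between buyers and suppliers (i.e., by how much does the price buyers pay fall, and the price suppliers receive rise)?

Demand slope: (220 − 196)/(48 − 54) = -4, so qd = 412 − 4p.
Supply slope: (198 − 188)/(49 − 47) = 5, so qs = 5p − 47.
Without the subsidy, 412 − 4p = 5p − 47 gives 9p = 459, so p* = €51 and q* = 208.
With a per-unit subsidy paid to suppliers, each receives p + 4.5 per unit sold, so supply becomes qs = 5(p + 4.5) − 47.
Solving gives q = 218 with buyers paying €48.5 and suppliers receiving €53 (the €4.5 wedge).
Gain to buyers: €2.5; to suppliers: €2. (They sum to €4.5.)

Buyers gain €2.5 per pound; suppliers gain €2 per pound.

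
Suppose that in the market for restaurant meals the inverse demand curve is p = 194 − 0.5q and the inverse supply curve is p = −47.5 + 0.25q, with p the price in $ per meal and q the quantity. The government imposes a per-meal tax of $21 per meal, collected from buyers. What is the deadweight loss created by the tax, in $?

Deadweight loss = $294.

Inverting to q(p) form: qd = 388 − 2p; qs = 4p + 190.
Before the tax: set 388 − 2p = 4p + 190 → p* = $33, q* = 322.
With the tax collected from buyers, demand (in seller-price terms) shifts: qd = 388 − 2(p + 21).
New equilibrium: buyers pay $47, producers receive $26, q = 294. (Wedge: pb − ps = 21.)
Quantity falls by |ΔQ| = |322 − 294| = 28.
DWL = ½ · t · |ΔQ| = ½ · 21 · 28 = $294.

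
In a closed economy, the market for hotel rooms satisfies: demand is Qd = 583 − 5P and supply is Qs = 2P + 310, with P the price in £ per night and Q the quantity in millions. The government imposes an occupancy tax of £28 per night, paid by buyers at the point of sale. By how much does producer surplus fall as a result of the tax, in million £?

Producer surplus falls by £7360 million.

Before the tax: set 583 − 5P = 2P + 310 → P* = £39, Q* = 388.
With the tax collected from buyers, demand (in seller-price terms) shifts: Qd = 583 − 5(P + 28).
New equilibrium: buyers pay £47, suppliers receive £19, Q = 348. (Wedge: Pb − Ps = 28.)
ΔPS is the trapezoid between Q = 348 and Q = 388 of height £20: ½ · (388 + 348) · 20 = £7360.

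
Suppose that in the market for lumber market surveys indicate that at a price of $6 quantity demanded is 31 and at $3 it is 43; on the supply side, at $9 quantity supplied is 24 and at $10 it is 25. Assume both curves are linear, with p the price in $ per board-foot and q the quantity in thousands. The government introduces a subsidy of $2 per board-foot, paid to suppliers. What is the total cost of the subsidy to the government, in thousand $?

Demand slope: (43 − 31)/(3 − 6) = -4, so qd = 55 − 4p.
Supply slope: (25 − 24)/(10 − 9) = 1, so qs = p + 15.
Without the subsidy, 55 − 4p = p + 15 gives 5p = 40, so p* = $8 and q* = 23.
With a per-unit subsidy paid to suppliers, each receives p + 2 per unit sold, so supply becomes qs = (p + 2) + 15.
Solving gives q = 24.6 with consumers paying $7.6 and suppliers receiving $9.6 (the $2 wedge).
Outlay = t · Q = 2 · 24.6 = $49.2.

Government outlay = $49.2 thousand.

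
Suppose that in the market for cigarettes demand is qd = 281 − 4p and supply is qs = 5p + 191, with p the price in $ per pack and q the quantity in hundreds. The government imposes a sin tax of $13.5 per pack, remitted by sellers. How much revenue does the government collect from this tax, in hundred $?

Before the tax: set 281 − 4p = 5p + 191 → p* = $10, q* = 241.
With the tax collected from sellers, supply shifts: qs = 5(p − 13.5) + 191.
Solving gives q = 211 with consumers paying $17.5 and sellers receiving $4 (the $13.5 wedge).
Revenue = t · Q = 13.5 · 211 = $2848.5.

Tax revenue = $2848.5 hundred.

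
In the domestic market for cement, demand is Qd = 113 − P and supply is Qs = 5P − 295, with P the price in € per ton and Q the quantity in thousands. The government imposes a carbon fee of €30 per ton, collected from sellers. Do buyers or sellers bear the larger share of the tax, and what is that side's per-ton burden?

Without the tax, 113 − P = 5P − 295 gives 6P = 408, so P* = €68 and Q* = 45.
With the tax collected from sellers, supply shifts: Qs = 5(P − 30) − 295.
New equilibrium: buyers pay €93, sellers receive €63, Q = 20. (Wedge: Pb − Ps = 30.)
Per-ton burden: buyers €25, sellers €5.
Buyers take the larger share because demand is less price-elastic here (demand slope 1 vs supply slope 5).
The less price-elastic side of the market bears the larger share of a per-unit tax.

Buyers bear the larger share: €25 per ton.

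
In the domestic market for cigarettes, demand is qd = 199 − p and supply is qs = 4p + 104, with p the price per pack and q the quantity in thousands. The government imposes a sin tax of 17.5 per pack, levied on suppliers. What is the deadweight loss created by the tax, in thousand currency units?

Without the tax, 199 − p = 4p + 104 gives 5p = 95, so p* = 19 and q* = 180.
With the tax collected from suppliers, supply shifts: qs = 4(p − 17.5) + 104.
Solving gives q = 166 with buyers paying 33 and suppliers receiving 15.5 (the 17.5 wedge).
Quantity falls by |ΔQ| = |180 − 166| = 14.
DWL = ½ · t · |ΔQ| = ½ · 17.5 · 14 = 122.5.

Deadweight loss = 122.5 thousand.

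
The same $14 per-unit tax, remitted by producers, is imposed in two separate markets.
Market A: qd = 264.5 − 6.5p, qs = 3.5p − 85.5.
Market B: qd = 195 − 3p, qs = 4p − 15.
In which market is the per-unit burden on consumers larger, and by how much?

Market B, by $3.1.

Market A: pre-tax p* = $35, q* = 37; post-tax q = 5.15; per-unit burden on consumers = $4.9.
Market B: pre-tax p* = $30, q* = 105; post-tax q = 81; per-unit burden on consumers = $8.
Difference: $4.9 vs $8 → market B is larger by $3.1.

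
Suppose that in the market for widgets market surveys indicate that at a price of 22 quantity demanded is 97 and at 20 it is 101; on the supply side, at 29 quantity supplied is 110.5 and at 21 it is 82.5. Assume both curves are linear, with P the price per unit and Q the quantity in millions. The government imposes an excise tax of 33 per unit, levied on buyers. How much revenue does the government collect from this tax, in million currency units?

Demand slope: (101 − 97)/(20 − 22) = -2, so Qd = 141 − 2P.
Supply slope: (82.5 − 110.5)/(21 − 29) = 3.5, so Qs = 3.5P + 9.
Before the tax: set 141 − 2P = 3.5P + 9 → P* = 24, Q* = 93.
With the tax collected from buyers, demand (in seller-price terms) shifts: Qd = 141 − 2(P + 33).
Solving gives Q = 51 with buyers paying 45 and sellers receiving 12 (the 33 wedge).
Revenue = t · Q = 33 · 51 = 1683.

Tax revenue = 1683 million.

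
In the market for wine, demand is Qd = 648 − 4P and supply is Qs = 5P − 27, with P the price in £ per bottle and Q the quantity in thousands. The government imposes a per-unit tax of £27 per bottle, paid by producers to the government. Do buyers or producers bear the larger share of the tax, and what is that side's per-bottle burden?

Without the tax, 648 − 4P = 5P − 27 gives 9P = 675, so P* = £75 and Q* = 348.
With the tax collected from producers, supply shifts: Qs = 5(P − 27) − 27.
Solving gives Q = 288 with buyers paying £90 and producers receiving £63 (the £27 wedge).
Per-bottle burden: buyers £15, producers £12.
Buyers take the larger share because demand is less price-elastic here (demand slope 4 vs supply slope 5).
The less price-elastic side of the market bears the larger share of a per-unit tax.

Buyers bear the larger share: £15 per bottle.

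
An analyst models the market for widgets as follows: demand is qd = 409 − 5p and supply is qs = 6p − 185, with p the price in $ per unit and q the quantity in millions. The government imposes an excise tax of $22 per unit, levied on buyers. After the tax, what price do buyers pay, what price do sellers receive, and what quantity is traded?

Buyers pay $66; sellers receive $44; quantity = 79.

Before the tax: set 409 − 5p = 6p − 185 → p* = $54, q* = 139.
With the tax collected from buyers, demand (in seller-price terms) shifts: qd = 409 − 5(p + 22).
New equilibrium: buyers pay $66, sellers receive $44, q = 79. (Wedge: pb − ps = 22.)
The less price-elastic side of the market bears the larger share of a per-unit tax.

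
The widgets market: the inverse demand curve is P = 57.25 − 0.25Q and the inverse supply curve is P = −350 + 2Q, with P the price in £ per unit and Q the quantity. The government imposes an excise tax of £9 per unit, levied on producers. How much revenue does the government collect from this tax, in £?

Tax revenue = £1593.

Rewrite in direct form: Qd = 229 − 4P and Qs = 0.5P + 175.
Without the tax, 229 − 4P = 0.5P + 175 gives 4.5P = 54, so P* = £12 and Q* = 181.
With the tax collected from producers, supply shifts: Qs = 0.5(P − 9) + 175.
Solving gives Q = 177 with buyers paying £13 and producers receiving £4 (the £9 wedge).
Revenue = t · Q = 9 · 177 = £1593.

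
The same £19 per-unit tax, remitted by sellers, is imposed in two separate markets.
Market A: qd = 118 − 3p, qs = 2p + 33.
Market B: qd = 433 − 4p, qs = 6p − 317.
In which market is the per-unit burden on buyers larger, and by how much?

Market B, by £3.8.

Market A: pre-tax p* = £17, q* = 67; post-tax q = 44.2; per-unit burden on buyers = £7.6.
Market B: pre-tax p* = £75, q* = 133; post-tax q = 87.4; per-unit burden on buyers = £11.4.
Difference: £7.6 vs £11.4 → market B is larger by £3.8.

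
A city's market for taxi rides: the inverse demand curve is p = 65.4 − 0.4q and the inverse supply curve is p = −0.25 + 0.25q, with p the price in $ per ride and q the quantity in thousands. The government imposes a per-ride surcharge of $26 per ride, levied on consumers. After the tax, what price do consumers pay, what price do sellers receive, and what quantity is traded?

Consumers pay $41; sellers receive $15; quantity = 61.

Rewrite in direct form: qd = 163.5 − 2.5p and qs = 4p + 1.
Before the tax: set 163.5 − 2.5p = 4p + 1 → p* = $25, q* = 101.
With the tax collected from consumers, demand (in seller-price terms) shifts: qd = 163.5 − 2.5(p + 26).
New equilibrium: consumers pay $41, sellers receive $15, q = 61. (Wedge: pb − ps = 26.)
The less price-elastic side of the market bears the larger share of a per-unit tax.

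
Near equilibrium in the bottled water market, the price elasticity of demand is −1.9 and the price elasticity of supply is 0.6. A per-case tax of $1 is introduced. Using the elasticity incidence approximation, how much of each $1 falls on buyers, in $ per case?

Incidence ratio: buyers' share ≈ εs / (εs + |εd|) = 0.6 / (0.6 + 1.9) = 0.24.
So buyers bear ≈ 0.24 × $1 = $0.24; producers bear $0.76.

Buyers bear ≈ $0.24 per case.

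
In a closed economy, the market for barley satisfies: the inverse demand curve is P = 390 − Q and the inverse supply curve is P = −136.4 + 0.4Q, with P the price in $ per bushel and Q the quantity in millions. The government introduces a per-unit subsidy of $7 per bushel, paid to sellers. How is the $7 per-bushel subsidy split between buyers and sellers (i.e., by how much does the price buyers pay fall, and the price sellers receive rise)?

Buyers gain $5 per bushel; sellers gain $2 per bushel.

Rewrite in direct form: Qd = 390 − P and Qs = 2.5P + 341.
Without the subsidy, 390 − P = 2.5P + 341 gives 3.5P = 49, so P* = $14 and Q* = 376.
With a per-unit subsidy paid to sellers, each receives P + 7 per unit sold, so supply becomes Qs = 2.5(P + 7) + 341.
New equilibrium: buyers pay $9, sellers receive $16, Q = 381. (Wedge: Pb − Ps = −7.)
Gain to buyers: $5; to sellers: $2. (They sum to $7.)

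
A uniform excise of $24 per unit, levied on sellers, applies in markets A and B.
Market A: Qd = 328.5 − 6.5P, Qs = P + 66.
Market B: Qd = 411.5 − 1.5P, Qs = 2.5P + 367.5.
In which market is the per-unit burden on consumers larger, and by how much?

Market B, by $11.8.

Market A: pre-tax P* = $35, Q* = 101; post-tax Q = 80.2; per-unit burden on consumers = $3.2.
Market B: pre-tax P* = $11, Q* = 395; post-tax Q = 372.5; per-unit burden on consumers = $15.
Difference: $3.2 vs $15 → market B is larger by $11.8.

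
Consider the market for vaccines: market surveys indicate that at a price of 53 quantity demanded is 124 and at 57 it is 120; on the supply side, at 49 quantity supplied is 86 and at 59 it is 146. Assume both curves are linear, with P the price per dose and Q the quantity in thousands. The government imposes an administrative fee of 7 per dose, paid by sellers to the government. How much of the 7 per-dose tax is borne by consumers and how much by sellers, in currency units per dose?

Demand slope: (120 − 124)/(57 − 53) = -1, so Qd = 177 − P.
Supply slope: (146 − 86)/(59 − 49) = 6, so Qs = 6P − 208.
Without the tax, 177 − P = 6P − 208 gives 7P = 385, so P* = 55 and Q* = 122.
With the tax collected from sellers, supply shifts: Qs = 6(P − 7) − 208.
Solving gives Q = 116 with consumers paying 61 and sellers receiving 54 (the 7 wedge).
Burden on consumers: 6; on sellers: 1. (They sum to 7.)
The less price-elastic side of the market bears the larger share of a per-unit tax.

Consumers bear 6 per dose; sellers bear 1 per dose.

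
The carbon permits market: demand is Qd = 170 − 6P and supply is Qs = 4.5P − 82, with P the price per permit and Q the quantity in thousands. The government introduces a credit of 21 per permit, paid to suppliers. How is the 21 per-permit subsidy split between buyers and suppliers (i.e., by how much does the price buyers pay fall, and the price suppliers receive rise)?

Before the subsidy: set 170 − 6P = 4.5P − 82 → P* = 24, Q* = 26.
With a per-unit subsidy paid to suppliers, each receives P + 21 per unit sold, so supply becomes Qs = 4.5(P + 21) − 82.
Solving gives Q = 80 with buyers paying 15 and suppliers receiving 36 (the 21 wedge).
Gain to buyers: 9; to suppliers: 12. (They sum to 21.)

Buyers gain 9 per permit; suppliers gain 12 per permit.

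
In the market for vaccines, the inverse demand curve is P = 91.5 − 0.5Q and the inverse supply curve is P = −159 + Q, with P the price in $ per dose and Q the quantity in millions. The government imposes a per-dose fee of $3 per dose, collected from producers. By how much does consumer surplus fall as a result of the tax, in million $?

Consumer surplus falls by $166 million.

Inverting to Q(P) form: Qd = 183 − 2P; Qs = P + 159.
Before the tax: set 183 − 2P = P + 159 → P* = $8, Q* = 167.
With the tax collected from producers, supply shifts: Qs = (P − 3) + 159.
Solving gives Q = 165 with buyers paying $9 and producers receiving $6 (the $3 wedge).
ΔCS is the trapezoid between Q = 165 and Q = 167 of height $1: ½ · (167 + 165) · 1 = $166.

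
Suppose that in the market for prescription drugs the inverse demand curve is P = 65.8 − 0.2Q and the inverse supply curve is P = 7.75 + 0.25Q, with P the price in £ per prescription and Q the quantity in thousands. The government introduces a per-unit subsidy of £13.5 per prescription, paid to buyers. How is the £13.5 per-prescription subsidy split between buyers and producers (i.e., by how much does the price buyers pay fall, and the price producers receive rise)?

Rewrite in direct form: Qd = 329 − 5P and Qs = 4P − 31.
Without the subsidy, 329 − 5P = 4P − 31 gives 9P = 360, so P* = £40 and Q* = 129.
With a per-unit subsidy paid to buyers, each effectively pays P − 13.5, so demand becomes Qd = 329 − 5(P − 13.5).
Solving gives Q = 159 with buyers paying £34 and producers receiving £47.5 (the £13.5 wedge).
Gain to buyers: £6; to producers: £7.5. (They sum to £13.5.)

Buyers gain £6 per prescription; producers gain £7.5 per prescription.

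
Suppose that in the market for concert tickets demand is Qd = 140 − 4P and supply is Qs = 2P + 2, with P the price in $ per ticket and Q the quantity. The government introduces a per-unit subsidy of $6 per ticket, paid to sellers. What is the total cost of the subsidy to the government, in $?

Government outlay = $336.

Before the subsidy: set 140 − 4P = 2P + 2 → P* = $23, Q* = 48.
With a per-unit subsidy paid to sellers, each receives P + 6 per unit sold, so supply becomes Qs = 2(P + 6) + 2.
Solving gives Q = 56 with consumers paying $21 and sellers receiving $27 (the $6 wedge).
Outlay = t · Q = 6 · 56 = $336.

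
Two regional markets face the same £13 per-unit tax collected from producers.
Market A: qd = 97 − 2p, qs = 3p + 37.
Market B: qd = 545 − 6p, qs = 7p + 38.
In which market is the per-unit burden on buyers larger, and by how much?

Market A: pre-tax p* = £12, q* = 73; post-tax q = 57.4; per-unit burden on buyers = £7.8.
Market B: pre-tax p* = £39, q* = 311; post-tax q = 269; per-unit burden on buyers = £7.
Difference: £7.8 vs £7 → market A is larger by £0.8.

Market A, by £0.8.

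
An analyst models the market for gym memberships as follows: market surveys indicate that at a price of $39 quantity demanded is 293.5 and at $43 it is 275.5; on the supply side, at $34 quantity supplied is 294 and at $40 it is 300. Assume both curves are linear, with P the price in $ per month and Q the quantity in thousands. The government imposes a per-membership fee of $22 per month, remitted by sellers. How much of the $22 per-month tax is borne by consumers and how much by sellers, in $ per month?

Consumers bear $4 per month; sellers bear $18 per month.

Demand slope: (275.5 − 293.5)/(43 − 39) = -4.5, so Qd = 469 − 4.5P.
Supply slope: (300 − 294)/(40 − 34) = 1, so Qs = P + 260.
Before the tax: set 469 − 4.5P = P + 260 → P* = $38, Q* = 298.
With the tax collected from sellers, supply shifts: Qs = (P − 22) + 260.
New equilibrium: consumers pay $42, sellers receive $20, Q = 280. (Wedge: Pb − Ps = 22.)
Burden on consumers: $4; on sellers: $18. (They sum to $22.)
The less price-elastic side of the market bears the larger share of a per-unit tax.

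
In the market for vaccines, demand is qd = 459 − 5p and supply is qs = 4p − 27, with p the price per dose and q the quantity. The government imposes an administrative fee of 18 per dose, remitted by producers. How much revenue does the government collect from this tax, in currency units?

Without the tax, 459 − 5p = 4p − 27 gives 9p = 486, so p* = 54 and q* = 189.
With the tax collected from producers, supply shifts: qs = 4(p − 18) − 27.
New equilibrium: consumers pay 62, producers receive 44, q = 149. (Wedge: pb − ps = 18.)
Revenue = t · Q = 18 · 149 = 2682.

Tax revenue = 2682.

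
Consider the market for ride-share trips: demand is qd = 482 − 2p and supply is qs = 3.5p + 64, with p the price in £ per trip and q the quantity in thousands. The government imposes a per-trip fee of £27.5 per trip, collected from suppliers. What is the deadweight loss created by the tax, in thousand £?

Without the tax, 482 − 2p = 3.5p + 64 gives 5.5p = 418, so p* = £76 and q* = 330.
With the tax collected from suppliers, supply shifts: qs = 3.5(p − 27.5) + 64.
Solving gives q = 295 with consumers paying £93.5 and suppliers receiving £66 (the £27.5 wedge).
Quantity falls by |ΔQ| = |330 − 295| = 35.
DWL = ½ · t · |ΔQ| = ½ · 27.5 · 35 = £481.25.

Deadweight loss = £481.25 thousand.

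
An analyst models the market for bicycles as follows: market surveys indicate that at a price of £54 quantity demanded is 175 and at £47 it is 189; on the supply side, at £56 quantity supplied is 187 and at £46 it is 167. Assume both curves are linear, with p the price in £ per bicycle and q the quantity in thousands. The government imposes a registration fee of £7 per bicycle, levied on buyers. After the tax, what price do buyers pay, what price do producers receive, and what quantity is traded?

Demand slope: (189 − 175)/(47 − 54) = -2, so qd = 283 − 2p.
Supply slope: (167 − 187)/(46 − 56) = 2, so qs = 2p + 75.
Before the tax: set 283 − 2p = 2p + 75 → p* = £52, q* = 179.
With the tax collected from buyers, demand (in seller-price terms) shifts: qd = 283 − 2(p + 7).
New equilibrium: buyers pay £55.5, producers receive £48.5, q = 172. (Wedge: pb − ps = 7.)
The less price-elastic side of the market bears the larger share of a per-unit tax.

Buyers pay £55.5; producers receive £48.5; quantity = 172.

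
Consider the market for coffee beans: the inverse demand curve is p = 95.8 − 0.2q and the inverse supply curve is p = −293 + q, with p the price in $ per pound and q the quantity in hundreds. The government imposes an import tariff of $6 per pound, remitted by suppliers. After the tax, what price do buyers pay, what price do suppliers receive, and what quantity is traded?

Rewrite in direct form: qd = 479 − 5p and qs = p + 293.
Without the tax, 479 − 5p = p + 293 gives 6p = 186, so p* = $31 and q* = 324.
With the tax collected from suppliers, supply shifts: qs = (p − 6) + 293.
New equilibrium: buyers pay $32, suppliers receive $26, q = 319. (Wedge: pb − ps = 6.)
The less price-elastic side of the market bears the larger share of a per-unit tax.

Buyers pay $32; suppliers receive $26; quantity = 319.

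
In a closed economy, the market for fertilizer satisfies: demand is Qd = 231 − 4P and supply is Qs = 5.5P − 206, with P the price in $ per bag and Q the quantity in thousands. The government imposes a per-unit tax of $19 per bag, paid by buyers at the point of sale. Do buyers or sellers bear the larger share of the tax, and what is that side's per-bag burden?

Without the tax, 231 − 4P = 5.5P − 206 gives 9.5P = 437, so P* = $46 and Q* = 47.
With the tax collected from buyers, demand (in seller-price terms) shifts: Qd = 231 − 4(P + 19).
New equilibrium: buyers pay $57, sellers receive $38, Q = 3. (Wedge: Pb − Ps = 19.)
Per-bag burden: buyers $11, sellers $8.
Buyers take the larger share because demand is less price-elastic here (demand slope 4 vs supply slope 5.5).
The less price-elastic side of the market bears the larger share of a per-unit tax.

Buyers bear the larger share: $11 per bag.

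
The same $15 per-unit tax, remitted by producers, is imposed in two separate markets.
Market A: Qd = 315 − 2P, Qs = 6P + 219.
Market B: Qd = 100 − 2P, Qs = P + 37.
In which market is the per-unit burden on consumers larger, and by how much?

Market A, by $6.25.

Market A: pre-tax P* = $12, Q* = 291; post-tax Q = 268.5; per-unit burden on consumers = $11.25.
Market B: pre-tax P* = $21, Q* = 58; post-tax Q = 48; per-unit burden on consumers = $5.
Difference: $11.25 vs $5 → market A is larger by $6.25.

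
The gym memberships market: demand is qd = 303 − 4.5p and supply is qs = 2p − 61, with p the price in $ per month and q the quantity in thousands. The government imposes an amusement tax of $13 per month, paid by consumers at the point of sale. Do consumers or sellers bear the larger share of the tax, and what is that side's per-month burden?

Without the tax, 303 − 4.5p = 2p − 61 gives 6.5p = 364, so p* = $56 and q* = 51.
With the tax collected from consumers, demand (in seller-price terms) shifts: qd = 303 − 4.5(p + 13).
Solving gives q = 33 with consumers paying $60 and sellers receiving $47 (the $13 wedge).
Per-month burden: consumers $4, sellers $9.
Sellers take the larger share because supply is less price-elastic here (demand slope 4.5 vs supply slope 2).

Sellers bear the larger share: $9 per month.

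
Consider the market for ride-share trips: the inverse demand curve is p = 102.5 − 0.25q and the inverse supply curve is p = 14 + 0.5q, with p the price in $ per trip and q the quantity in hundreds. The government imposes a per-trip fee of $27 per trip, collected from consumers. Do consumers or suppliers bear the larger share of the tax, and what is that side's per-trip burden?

Suppliers bear the larger share: $18 per trip.

Rewrite in direct form: qd = 410 − 4p and qs = 2p − 28.
Without the tax, 410 − 4p = 2p − 28 gives 6p = 438, so p* = $73 and q* = 118.
With the tax collected from consumers, demand (in seller-price terms) shifts: qd = 410 − 4(p + 27).
New equilibrium: consumers pay $82, suppliers receive $55, q = 82. (Wedge: pb − ps = 27.)
Per-trip burden: consumers $9, suppliers $18.
Suppliers take the larger share because supply is less price-elastic here (demand slope 4 vs supply slope 2).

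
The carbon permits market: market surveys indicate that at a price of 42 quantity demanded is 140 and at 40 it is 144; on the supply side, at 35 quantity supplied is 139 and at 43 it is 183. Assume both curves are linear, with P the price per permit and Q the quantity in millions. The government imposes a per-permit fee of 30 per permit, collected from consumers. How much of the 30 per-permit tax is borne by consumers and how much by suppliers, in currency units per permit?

Consumers bear 22 per permit; suppliers bear 8 per permit.

Demand slope: (144 − 140)/(40 − 42) = -2, so Qd = 224 − 2P.
Supply slope: (183 − 139)/(43 − 35) = 5.5, so Qs = 5.5P − 53.5.
Without the tax, 224 − 2P = 5.5P − 53.5 gives 7.5P = 277.5, so P* = 37 and Q* = 150.
With the tax collected from consumers, demand (in seller-price terms) shifts: Qd = 224 − 2(P + 30).
New equilibrium: consumers pay 59, suppliers receive 29, Q = 106. (Wedge: Pb − Ps = 30.)
Burden on consumers: 22; on suppliers: 8. (They sum to 30.)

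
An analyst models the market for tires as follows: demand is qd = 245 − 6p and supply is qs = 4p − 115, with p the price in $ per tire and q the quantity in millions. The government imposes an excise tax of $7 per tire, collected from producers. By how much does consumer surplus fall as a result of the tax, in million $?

Consumer surplus falls by $57.68 million.

Without the tax, 245 − 6p = 4p − 115 gives 10p = 360, so p* = $36 and q* = 29.
With the tax collected from producers, supply shifts: qs = 4(p − 7) − 115.
Solving gives q = 12.2 with consumers paying $38.8 and producers receiving $31.8 (the $7 wedge).
ΔCS is the trapezoid between Q = 12.2 and Q = 29 of height $2.8: ½ · (29 + 12.2) · 2.8 = $57.68.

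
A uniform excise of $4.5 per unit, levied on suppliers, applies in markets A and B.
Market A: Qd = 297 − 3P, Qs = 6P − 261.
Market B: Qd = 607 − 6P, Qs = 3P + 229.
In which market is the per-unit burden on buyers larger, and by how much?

Market A: pre-tax P* = $62, Q* = 111; post-tax Q = 102; per-unit burden on buyers = $3.
Market B: pre-tax P* = $42, Q* = 355; post-tax Q = 346; per-unit burden on buyers = $1.5.
Difference: $3 vs $1.5 → market A is larger by $1.5.

Market A, by $1.5.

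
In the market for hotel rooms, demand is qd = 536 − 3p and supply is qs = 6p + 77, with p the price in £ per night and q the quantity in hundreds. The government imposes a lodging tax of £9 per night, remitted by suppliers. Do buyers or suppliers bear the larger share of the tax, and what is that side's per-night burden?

Buyers bear the larger share: £6 per night.

Without the tax, 536 − 3p = 6p + 77 gives 9p = 459, so p* = £51 and q* = 383.
With the tax collected from suppliers, supply shifts: qs = 6(p − 9) + 77.
Solving gives q = 365 with buyers paying £57 and suppliers receiving £48 (the £9 wedge).
Per-night burden: buyers £6, suppliers £3.
Buyers take the larger share because demand is less price-elastic here (demand slope 3 vs supply slope 6).
The less price-elastic side of the market bears the larger share of a per-unit tax.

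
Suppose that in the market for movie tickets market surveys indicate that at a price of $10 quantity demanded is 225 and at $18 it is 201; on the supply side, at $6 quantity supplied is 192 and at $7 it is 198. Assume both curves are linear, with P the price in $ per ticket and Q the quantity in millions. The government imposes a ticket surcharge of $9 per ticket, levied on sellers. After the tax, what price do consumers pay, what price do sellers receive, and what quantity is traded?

Consumers pay $17; sellers receive $8; quantity = 204.

Demand slope: (201 − 225)/(18 − 10) = -3, so Qd = 255 − 3P.
Supply slope: (198 − 192)/(7 − 6) = 6, so Qs = 6P + 156.
Without the tax, 255 − 3P = 6P + 156 gives 9P = 99, so P* = $11 and Q* = 222.
With the tax collected from sellers, supply shifts: Qs = 6(P − 9) + 156.
Solving gives Q = 204 with consumers paying $17 and sellers receiving $8 (the $9 wedge).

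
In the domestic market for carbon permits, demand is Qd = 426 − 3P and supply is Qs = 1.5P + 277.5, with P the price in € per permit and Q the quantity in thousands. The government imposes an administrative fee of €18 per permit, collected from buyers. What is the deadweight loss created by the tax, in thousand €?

Deadweight loss = €162 thousand.

Without the tax, 426 − 3P = 1.5P + 277.5 gives 4.5P = 148.5, so P* = €33 and Q* = 327.
With the tax collected from buyers, demand (in seller-price terms) shifts: Qd = 426 − 3(P + 18).
New equilibrium: buyers pay €39, producers receive €21, Q = 309. (Wedge: Pb − Ps = 18.)
Quantity falls by |ΔQ| = |327 − 309| = 18.
DWL = ½ · t · |ΔQ| = ½ · 18 · 18 = €162.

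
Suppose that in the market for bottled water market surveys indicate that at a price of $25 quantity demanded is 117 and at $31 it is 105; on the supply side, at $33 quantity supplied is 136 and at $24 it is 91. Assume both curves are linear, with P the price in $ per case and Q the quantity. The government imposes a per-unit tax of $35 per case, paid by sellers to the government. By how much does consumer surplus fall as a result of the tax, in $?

Consumer surplus falls by $2150.

Demand slope: (105 − 117)/(31 − 25) = -2, so Qd = 167 − 2P.
Supply slope: (91 − 136)/(24 − 33) = 5, so Qs = 5P − 29.
Without the tax, 167 − 2P = 5P − 29 gives 7P = 196, so P* = $28 and Q* = 111.
With the tax collected from sellers, supply shifts: Qs = 5(P − 35) − 29.
New equilibrium: consumers pay $53, sellers receive $18, Q = 61. (Wedge: Pb − Ps = 35.)
ΔCS is the trapezoid between Q = 61 and Q = 111 of height $25: ½ · (111 + 61) · 25 = $2150.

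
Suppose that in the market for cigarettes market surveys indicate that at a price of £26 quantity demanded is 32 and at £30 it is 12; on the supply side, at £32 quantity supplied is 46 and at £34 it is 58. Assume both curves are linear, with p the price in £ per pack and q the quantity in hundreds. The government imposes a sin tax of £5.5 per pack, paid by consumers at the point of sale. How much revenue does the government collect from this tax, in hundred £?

Demand slope: (12 − 32)/(30 − 26) = -5, so qd = 162 − 5p.
Supply slope: (58 − 46)/(34 − 32) = 6, so qs = 6p − 146.
Before the tax: set 162 − 5p = 6p − 146 → p* = £28, q* = 22.
With the tax collected from consumers, demand (in seller-price terms) shifts: qd = 162 − 5(p + 5.5).
Solving gives q = 7 with consumers paying £31 and suppliers receiving £25.5 (the £5.5 wedge).
Revenue = t · Q = 5.5 · 7 = £38.5.

Tax revenue = £38.5 hundred.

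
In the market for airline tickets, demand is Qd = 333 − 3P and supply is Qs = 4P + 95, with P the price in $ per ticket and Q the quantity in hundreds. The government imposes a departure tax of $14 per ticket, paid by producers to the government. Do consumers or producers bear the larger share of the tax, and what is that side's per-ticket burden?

Consumers bear the larger share: $8 per ticket.

Before the tax: set 333 − 3P = 4P + 95 → P* = $34, Q* = 231.
With the tax collected from producers, supply shifts: Qs = 4(P − 14) + 95.
New equilibrium: consumers pay $42, producers receive $28, Q = 207. (Wedge: Pb − Ps = 14.)
Per-ticket burden: consumers $8, producers $6.
Consumers take the larger share because demand is less price-elastic here (demand slope 3 vs supply slope 4).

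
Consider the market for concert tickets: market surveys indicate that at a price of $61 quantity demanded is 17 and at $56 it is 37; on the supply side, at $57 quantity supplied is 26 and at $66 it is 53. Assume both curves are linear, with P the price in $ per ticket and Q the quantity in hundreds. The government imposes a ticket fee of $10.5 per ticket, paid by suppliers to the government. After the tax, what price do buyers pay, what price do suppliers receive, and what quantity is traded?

Demand slope: (37 − 17)/(56 − 61) = -4, so Qd = 261 − 4P.
Supply slope: (53 − 26)/(66 − 57) = 3, so Qs = 3P − 145.
Before the tax: set 261 − 4P = 3P − 145 → P* = $58, Q* = 29.
With the tax collected from suppliers, supply shifts: Qs = 3(P − 10.5) − 145.
New equilibrium: buyers pay $62.5, suppliers receive $52, Q = 11. (Wedge: Pb − Ps = 10.5.)
The less price-elastic side of the market bears the larger share of a per-unit tax.

Buyers pay $62.5; suppliers receive $52; quantity = 11.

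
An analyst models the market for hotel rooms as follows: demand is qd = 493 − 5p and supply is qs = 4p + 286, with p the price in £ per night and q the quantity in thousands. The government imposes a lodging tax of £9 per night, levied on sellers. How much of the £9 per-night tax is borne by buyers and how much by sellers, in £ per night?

Before the tax: set 493 − 5p = 4p + 286 → p* = £23, q* = 378.
With the tax collected from sellers, supply shifts: qs = 4(p − 9) + 286.
Solving gives q = 358 with buyers paying £27 and sellers receiving £18 (the £9 wedge).
Burden on buyers: £4; on sellers: £5. (They sum to £9.)
The less price-elastic side of the market bears the larger share of a per-unit tax.

Buyers bear £4 per night; sellers bear £5 per night.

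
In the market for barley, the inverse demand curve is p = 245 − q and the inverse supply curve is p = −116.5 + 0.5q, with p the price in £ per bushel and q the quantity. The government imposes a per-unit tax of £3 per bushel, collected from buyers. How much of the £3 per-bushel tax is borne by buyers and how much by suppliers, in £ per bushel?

Inverting to q(p) form: qd = 245 − p; qs = 2p + 233.
Without the tax, 245 − p = 2p + 233 gives 3p = 12, so p* = £4 and q* = 241.
With the tax collected from buyers, demand (in seller-price terms) shifts: qd = 245 − (p + 3).
Solving gives q = 239 with buyers paying £6 and suppliers receiving £3 (the £3 wedge).
Burden on buyers: £2; on suppliers: £1. (They sum to £3.)

Buyers bear £2 per bushel; suppliers bear £1 per bushel.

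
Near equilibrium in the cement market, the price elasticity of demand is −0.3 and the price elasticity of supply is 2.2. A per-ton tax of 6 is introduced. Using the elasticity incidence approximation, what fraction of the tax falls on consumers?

Consumers' share ≈ 0.88.

Incidence ratio: consumers' share ≈ εs / (εs + |εd|) = 2.2 / (2.2 + 0.3) = 0.88.
Supply is the more elastic side, so consumers bear the larger share.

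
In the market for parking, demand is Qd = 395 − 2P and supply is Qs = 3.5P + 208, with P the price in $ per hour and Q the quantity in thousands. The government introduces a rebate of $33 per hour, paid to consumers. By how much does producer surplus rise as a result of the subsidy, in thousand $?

Producer surplus rises by $4176 thousand.

Before the subsidy: set 395 − 2P = 3.5P + 208 → P* = $34, Q* = 327.
With a per-unit subsidy paid to consumers, each effectively pays P − 33, so demand becomes Qd = 395 − 2(P − 33).
Solving gives Q = 369 with consumers paying $13 and sellers receiving $46 (the $33 wedge).
ΔPS is the trapezoid between Q = 369 and Q = 327 of height $12: ½ · (327 + 369) · 12 = $4176.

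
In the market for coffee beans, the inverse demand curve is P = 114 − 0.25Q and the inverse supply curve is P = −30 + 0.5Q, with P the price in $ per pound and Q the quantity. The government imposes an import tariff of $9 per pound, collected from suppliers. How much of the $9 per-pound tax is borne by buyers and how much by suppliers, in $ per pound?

Rewrite in direct form: Qd = 456 − 4P and Qs = 2P + 60.
Before the tax: set 456 − 4P = 2P + 60 → P* = $66, Q* = 192.
With the tax collected from suppliers, supply shifts: Qs = 2(P − 9) + 60.
New equilibrium: buyers pay $69, suppliers receive $60, Q = 180. (Wedge: Pb − Ps = 9.)
Burden on buyers: $3; on suppliers: $6. (They sum to $9.)
The less price-elastic side of the market bears the larger share of a per-unit tax.

Buyers bear $3 per pound; suppliers bear $6 per pound.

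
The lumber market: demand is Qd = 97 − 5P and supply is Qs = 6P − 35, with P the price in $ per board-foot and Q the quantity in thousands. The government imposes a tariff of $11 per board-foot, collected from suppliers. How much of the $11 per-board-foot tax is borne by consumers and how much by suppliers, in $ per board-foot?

Consumers bear $6 per board-foot; suppliers bear $5 per board-foot.

Without the tax, 97 − 5P = 6P − 35 gives 11P = 132, so P* = $12 and Q* = 37.
With the tax collected from suppliers, supply shifts: Qs = 6(P − 11) − 35.
Solving gives Q = 7 with consumers paying $18 and suppliers receiving $7 (the $11 wedge).
Burden on consumers: $6; on suppliers: $5. (They sum to $11.)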